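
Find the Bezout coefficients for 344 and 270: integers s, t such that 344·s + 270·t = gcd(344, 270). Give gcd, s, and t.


Euclidean algorithm on (344, 270) — divide until remainder is 0:
  344 = 1 · 270 + 74
  270 = 3 · 74 + 48
  74 = 1 · 48 + 26
  48 = 1 · 26 + 22
  26 = 1 · 22 + 4
  22 = 5 · 4 + 2
  4 = 2 · 2 + 0
gcd(344, 270) = 2.
Track Bezout coefficients alongside the remainders: start with r₀ = 344 = a·1 + b·0 (s = 1, t = 0) and r₁ = 270 = a·0 + b·1 (s = 0, t = 1); each new remainder r_{k+1} = r_{k-1} − q_k·r_k inherits s_{k+1} = s_{k-1} − q_k·s_k, t_{k+1} = t_{k-1} − q_k·t_k, so r_k = a·s_k + b·t_k at every step:
  q = 1: r = 74, s = 1 − 1·0 = 1, t = 0 − 1·1 = -1  (check: 344·1 + 270·(-1) = 74)
  q = 3: r = 48, s = 0 − 3·1 = -3, t = 1 − 3·(-1) = 4  (check: 344·(-3) + 270·4 = 48)
  q = 1: r = 26, s = 1 − 1·(-3) = 4, t = -1 − 1·4 = -5  (check: 344·4 + 270·(-5) = 26)
  q = 1: r = 22, s = -3 − 1·4 = -7, t = 4 − 1·(-5) = 9  (check: 344·(-7) + 270·9 = 22)
  q = 1: r = 4, s = 4 − 1·(-7) = 11, t = -5 − 1·9 = -14  (check: 344·11 + 270·(-14) = 4)
  q = 5: r = 2, s = -7 − 5·11 = -62, t = 9 − 5·(-14) = 79  (check: 344·(-62) + 270·79 = 2)
The row with r = 2 (the gcd) gives the Bezout coefficients s = -62, t = 79.
Result: 344 · (-62) + 270 · (79) = 2.

gcd(344, 270) = 2; s = -62, t = 79 (check: 344·(-62) + 270·79 = 2).


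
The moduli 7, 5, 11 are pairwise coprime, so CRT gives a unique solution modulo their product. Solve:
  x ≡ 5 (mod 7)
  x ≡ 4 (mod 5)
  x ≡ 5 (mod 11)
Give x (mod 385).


Moduli 7, 5, 11 are pairwise coprime; by CRT there is a unique solution modulo M = 7 · 5 · 11 = 385.
Solve pairwise, accumulating the modulus:
  Start with x ≡ 5 (mod 7).
  Combine with x ≡ 4 (mod 5): since gcd(7, 5) = 1, we get a unique residue mod 35.
    Write x = 5 + 7·t and substitute into x ≡ 4 (mod 5): 7·t ≡ 4 − 5 = -1 (mod 5).
    Reduce coefficients mod 5: 2·t ≡ 4 (mod 5).
    The inverse of 2 mod 5 is 3 (since 2·3 = 6 = 1·5 + 1), so t ≡ 3·4 = 12 ≡ 2 (mod 5).
    Then x = 5 + 7·2 = 19, valid modulo lcm(7, 5) = 35: x ≡ 19 (mod 35).
  Combine with x ≡ 5 (mod 11): since gcd(35, 11) = 1, we get a unique residue mod 385.
    Write x = 19 + 35·t and substitute into x ≡ 5 (mod 11): 35·t ≡ 5 − 19 = -14 (mod 11).
    Reduce coefficients mod 11: 2·t ≡ 8 (mod 11).
    The inverse of 2 mod 11 is 6 (since 2·6 = 12 = 1·11 + 1), so t ≡ 6·8 = 48 ≡ 4 (mod 11).
    Then x = 19 + 35·4 = 159, valid modulo lcm(35, 11) = 385: x ≡ 159 (mod 385).
Verify: 159 mod 7 = 5 ✓, 159 mod 5 = 4 ✓, 159 mod 11 = 5 ✓.

x ≡ 159 (mod 385).


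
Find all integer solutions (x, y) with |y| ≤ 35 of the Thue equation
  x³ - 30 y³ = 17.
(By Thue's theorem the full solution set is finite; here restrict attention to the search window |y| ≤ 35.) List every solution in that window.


The equation is x³ - 30y³ = 17. For fixed y, x³ = 30·y³ + 17, so a solution requires the RHS to be a perfect cube.
Strategy: iterate y from -35 to 35, compute RHS = 30·y³ + 17, and check whether it is a (positive or negative) perfect cube.
Check small values of y:
  y = 0: RHS = 17 is not a perfect cube.
  y = 1: RHS = 47 is not a perfect cube.
  y = -1: RHS = -13 is not a perfect cube.
  y = 2: RHS = 257 is not a perfect cube.
  y = -2: RHS = -223 is not a perfect cube.
  y = 3: RHS = 827 is not a perfect cube.
  y = -3: RHS = -793 is not a perfect cube.
Continuing the search up to |y| = 35 finds no solutions either.
No (x, y) in the scanned range satisfies the equation.

No integer solutions with |y| ≤ 35.


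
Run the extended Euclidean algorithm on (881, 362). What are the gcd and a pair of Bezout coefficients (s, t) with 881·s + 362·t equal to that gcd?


Euclidean algorithm on (881, 362) — divide until remainder is 0:
  881 = 2 · 362 + 157
  362 = 2 · 157 + 48
  157 = 3 · 48 + 13
  48 = 3 · 13 + 9
  13 = 1 · 9 + 4
  9 = 2 · 4 + 1
  4 = 4 · 1 + 0
gcd(881, 362) = 1.
Track Bezout coefficients alongside the remainders: start with r₀ = 881 = a·1 + b·0 (s = 1, t = 0) and r₁ = 362 = a·0 + b·1 (s = 0, t = 1); each new remainder r_{k+1} = r_{k-1} − q_k·r_k inherits s_{k+1} = s_{k-1} − q_k·s_k, t_{k+1} = t_{k-1} − q_k·t_k, so r_k = a·s_k + b·t_k at every step:
  q = 2: r = 157, s = 1 − 2·0 = 1, t = 0 − 2·1 = -2  (check: 881·1 + 362·(-2) = 157)
  q = 2: r = 48, s = 0 − 2·1 = -2, t = 1 − 2·(-2) = 5  (check: 881·(-2) + 362·5 = 48)
  q = 3: r = 13, s = 1 − 3·(-2) = 7, t = -2 − 3·5 = -17  (check: 881·7 + 362·(-17) = 13)
  q = 3: r = 9, s = -2 − 3·7 = -23, t = 5 − 3·(-17) = 56  (check: 881·(-23) + 362·56 = 9)
  q = 1: r = 4, s = 7 − 1·(-23) = 30, t = -17 − 1·56 = -73  (check: 881·30 + 362·(-73) = 4)
  q = 2: r = 1, s = -23 − 2·30 = -83, t = 56 − 2·(-73) = 202  (check: 881·(-83) + 362·202 = 1)
The row with r = 1 (the gcd) gives the Bezout coefficients s = -83, t = 202.
Result: 881 · (-83) + 362 · (202) = 1.

gcd(881, 362) = 1; s = -83, t = 202 (check: 881·(-83) + 362·202 = 1).


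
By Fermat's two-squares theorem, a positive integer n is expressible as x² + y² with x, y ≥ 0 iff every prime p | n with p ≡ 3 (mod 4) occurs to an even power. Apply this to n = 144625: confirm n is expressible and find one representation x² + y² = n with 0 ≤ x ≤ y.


Step 1: Factor n = 144625 = 5^3 · 13 · 89.
Step 2: Check the mod-4 condition on each prime factor: 5 ≡ 1 (mod 4), exponent 3; 13 ≡ 1 (mod 4), exponent 1; 89 ≡ 1 (mod 4), exponent 1.
All primes ≡ 3 (mod 4) appear to even exponent (or don't appear), so by the two-squares theorem n IS expressible as a sum of two squares.
Step 3: Build a representation. Group n = k² · m with k = 5 and m = 5 · 13 · 89 = 5785 (a product of primes ≡ 1 (mod 4)); a representation of m scales to one of n via (k·x)² + (k·y)² = k²(x² + y²). Each prime p ≡ 1 (mod 4) is itself a sum of two squares; find a² by testing p − a² for a perfect square:
  5: 5 − 1² = 4 = 2² ⇒ 5 = 1² + 2².
  13: 13 − 1² = 12, 13 − 2² = 9 = 3² ⇒ 13 = 2² + 3².
  89: 89 − 1² = 88, 89 − 2² = 85, 89 − 3² = 80, 89 − 4² = 73, 89 − 5² = 64 = 8² ⇒ 89 = 5² + 8².
  Combine using the Brahmagupta–Fibonacci identity (a² + b²)(c² + d²) = (ac − bd)² + (ad + bc)² = (ac + bd)² + (ad − bc)²:
  5 · 13 = 65: from (1² + 2²)(2² + 3²), take (1·2 − 2·3, 1·3 + 2·2) = (2 − 6, 3 + 4) = (-4, 7); dropping signs (only squares matter) gives (4, 7); check 4² + 7² = 16 + 49 = 65 ✓.
  65 · 89 = 5785: from (4² + 7²)(5² + 8²), take (4·5 − 7·8, 4·8 + 7·5) = (20 − 56, 32 + 35) = (-36, 67); dropping signs (only squares matter) gives (36, 67); check 36² + 67² = 1296 + 4489 = 5785 ✓.
  Scale by k = 5: (5·36, 5·67) = (180, 335).
Step 4: Order so x ≤ y and verify: 180² + 335² = 32400 + 112225 = 144625 = n. ✓

n = 144625 = 180² + 335² (one valid representation with x ≤ y).


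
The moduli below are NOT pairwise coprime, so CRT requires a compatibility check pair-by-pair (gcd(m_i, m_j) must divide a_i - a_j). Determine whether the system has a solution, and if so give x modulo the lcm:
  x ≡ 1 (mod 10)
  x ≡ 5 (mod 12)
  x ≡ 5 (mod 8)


Moduli 10, 12, 8 are not pairwise coprime, so CRT works modulo lcm(m_i) when all pairwise compatibility conditions hold.
Pairwise compatibility: gcd(m_i, m_j) must divide a_i - a_j for every pair.
Merge one congruence at a time:
  Start: x ≡ 1 (mod 10).
  Combine with x ≡ 5 (mod 12): gcd(10, 12) = 2; 5 - 1 = 4, which IS divisible by 2, so compatible.
    Write x = 1 + 10·t and substitute into x ≡ 5 (mod 12): 10·t ≡ 5 − 1 = 4 (mod 12).
    Divide the congruence (and modulus) by g = 2: 5·t ≡ 2 (mod 6).
    The inverse of 5 mod 6 is 5 (since 5·5 = 25 = 4·6 + 1), so t ≡ 5·2 = 10 ≡ 4 (mod 6).
    Then x = 1 + 10·4 = 41, valid modulo lcm(10, 12) = 60: x ≡ 41 (mod 60).
  Combine with x ≡ 5 (mod 8): gcd(60, 8) = 4; 5 - 41 = -36, which IS divisible by 4, so compatible.
    Write x = 41 + 60·t and substitute into x ≡ 5 (mod 8): 60·t ≡ 5 − 41 = -36 (mod 8).
    Divide the congruence (and modulus) by g = 4: 15·t ≡ -9 (mod 2).
    Reduce coefficients mod 2: 1·t ≡ 1 (mod 2).
    So t ≡ 1 (mod 2).
    Then x = 41 + 60·1 = 101, valid modulo lcm(60, 8) = 120: x ≡ 101 (mod 120).
Verify: 101 mod 10 = 1, 101 mod 12 = 5, 101 mod 8 = 5.

x ≡ 101 (mod 120).


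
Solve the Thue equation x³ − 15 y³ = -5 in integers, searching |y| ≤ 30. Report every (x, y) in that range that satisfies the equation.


The equation is x³ - 15y³ = -5. For fixed y, x³ = 15·y³ − 5, so a solution requires the RHS to be a perfect cube.
Strategy: iterate y from -30 to 30, compute RHS = 15·y³ − 5, and check whether it is a (positive or negative) perfect cube.
Check small values of y:
  y = 0: RHS = -5 is not a perfect cube.
  y = 1: RHS = 10 is not a perfect cube.
  y = -1: RHS = -20 is not a perfect cube.
  y = 2: RHS = 115 is not a perfect cube.
  y = -2: RHS = -125 = (-5)³ ⇒ x = -5 works.
  y = 3: RHS = 400 is not a perfect cube.
  y = -3: RHS = -410 is not a perfect cube.
Continuing the search up to |y| = 30 finds no further solutions beyond those listed.
Collected solutions: (-5, -2).

Solutions (with |y| ≤ 30): (-5, -2).


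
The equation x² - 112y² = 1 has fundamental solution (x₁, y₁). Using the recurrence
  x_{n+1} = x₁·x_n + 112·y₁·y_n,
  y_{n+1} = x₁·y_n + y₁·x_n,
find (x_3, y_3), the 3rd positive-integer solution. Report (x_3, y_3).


Step 1: Find the fundamental solution (x₁, y₁) of x² - 112y² = 1.
  Expand √112 as a continued fraction. a₀ = ⌊√112⌋ = 10; iterate m_{k+1} = d_k·a_k − m_k, d_{k+1} = (112 − m_{k+1}²)/d_k, a_{k+1} = ⌊(a₀ + m_{k+1})/d_{k+1}⌋ (starting m₀ = 0, d₀ = 1), with convergents p_k = a_k·p_{k-1} + p_{k-2}, q_k = a_k·q_{k-1} + q_{k-2} (p₋₁ = 1, q₋₁ = 0):
  k = 0: a₀ = 10; p₀/q₀ = 10/1; p₀² − 112·q₀² = 100 − 112 = -12.
  k = 1: m = 10, d = 12, a = ⌊(10 + 10)/12⌋ = 1; p/q = (1·10 + 1)/(1·1 + 0) = 11/1; p² − 112·q² = 121 − 112 = 9.
  k = 2: m = 2, d = 9, a = ⌊(10 + 2)/9⌋ = 1; p/q = (1·11 + 10)/(1·1 + 1) = 21/2; p² − 112·q² = 441 − 448 = -7.
  k = 3: m = 7, d = 7, a = ⌊(10 + 7)/7⌋ = 2; p/q = (2·21 + 11)/(2·2 + 1) = 53/5; p² − 112·q² = 2809 − 2800 = 9.
  k = 4: m = 7, d = 9, a = ⌊(10 + 7)/9⌋ = 1; p/q = (1·53 + 21)/(1·5 + 2) = 74/7; p² − 112·q² = 5476 − 5488 = -12.
  k = 5: m = 2, d = 12, a = ⌊(10 + 2)/12⌋ = 1; p/q = (1·74 + 53)/(1·7 + 5) = 127/12; p² − 112·q² = 16129 − 16128 = 1.
  The first convergent with p² − 112·q² = 1 gives the fundamental solution (x₁, y₁) = (127, 12).
Step 2: Apply the recurrence (x_{n+1}, y_{n+1}) = (x₁x_n + 112y₁y_n, x₁y_n + y₁x_n) repeatedly.
  From (x_1, y_1) = (127, 12): x_2 = 127·127 + 112·12·12 = 32257; y_2 = 127·12 + 12·127 = 3048.
  From (x_2, y_2) = (32257, 3048): x_3 = 127·32257 + 112·12·3048 = 8193151; y_3 = 127·3048 + 12·32257 = 774180.
Step 3: Verify x_3² - 112·y_3² = 67127723308801 - 67127723308800 = 1 (should be 1). ✓

(x_1, y_1) = (127, 12); (x_3, y_3) = (8193151, 774180).


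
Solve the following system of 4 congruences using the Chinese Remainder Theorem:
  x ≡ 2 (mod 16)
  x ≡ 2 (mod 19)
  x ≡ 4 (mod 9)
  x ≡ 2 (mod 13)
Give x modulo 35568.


Product of moduli M = 16 · 19 · 9 · 13 = 35568.
Merge one congruence at a time:
  Start: x ≡ 2 (mod 16).
  Combine with x ≡ 2 (mod 19); new modulus lcm = 304.
    Write x = 2 + 16·t and substitute into x ≡ 2 (mod 19): 16·t ≡ 2 − 2 = 0 (mod 19).
    The inverse of 16 mod 19 is 6 (since 16·6 = 96 = 5·19 + 1), so t ≡ 6·0 = 0 ≡ 0 (mod 19).
    Then x = 2 + 16·0 = 2, valid modulo lcm(16, 19) = 304: x ≡ 2 (mod 304).
  Combine with x ≡ 4 (mod 9); new modulus lcm = 2736.
    Write x = 2 + 304·t and substitute into x ≡ 4 (mod 9): 304·t ≡ 4 − 2 = 2 (mod 9).
    Reduce coefficients mod 9: 7·t ≡ 2 (mod 9).
    The inverse of 7 mod 9 is 4 (since 7·4 = 28 = 3·9 + 1), so t ≡ 4·2 = 8 ≡ 8 (mod 9).
    Then x = 2 + 304·8 = 2434, valid modulo lcm(304, 9) = 2736: x ≡ 2434 (mod 2736).
  Combine with x ≡ 2 (mod 13); new modulus lcm = 35568.
    Write x = 2434 + 2736·t and substitute into x ≡ 2 (mod 13): 2736·t ≡ 2 − 2434 = -2432 (mod 13).
    Reduce coefficients mod 13: 6·t ≡ 12 (mod 13).
    The inverse of 6 mod 13 is 11 (since 6·11 = 66 = 5·13 + 1), so t ≡ 11·12 = 132 ≡ 2 (mod 13).
    Then x = 2434 + 2736·2 = 7906, valid modulo lcm(2736, 13) = 35568: x ≡ 7906 (mod 35568).
Verify against each original: 7906 mod 16 = 2, 7906 mod 19 = 2, 7906 mod 9 = 4, 7906 mod 13 = 2.

x ≡ 7906 (mod 35568).


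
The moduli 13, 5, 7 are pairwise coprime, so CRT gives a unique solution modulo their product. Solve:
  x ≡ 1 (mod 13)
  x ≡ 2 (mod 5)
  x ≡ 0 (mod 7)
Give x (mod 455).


Moduli 13, 5, 7 are pairwise coprime; by CRT there is a unique solution modulo M = 13 · 5 · 7 = 455.
Solve pairwise, accumulating the modulus:
  Start with x ≡ 1 (mod 13).
  Combine with x ≡ 2 (mod 5): since gcd(13, 5) = 1, we get a unique residue mod 65.
    Write x = 1 + 13·t and substitute into x ≡ 2 (mod 5): 13·t ≡ 2 − 1 = 1 (mod 5).
    Reduce coefficients mod 5: 3·t ≡ 1 (mod 5).
    The inverse of 3 mod 5 is 2 (since 3·2 = 6 = 1·5 + 1), so t ≡ 2·1 = 2 ≡ 2 (mod 5).
    Then x = 1 + 13·2 = 27, valid modulo lcm(13, 5) = 65: x ≡ 27 (mod 65).
  Combine with x ≡ 0 (mod 7): since gcd(65, 7) = 1, we get a unique residue mod 455.
    Write x = 27 + 65·t and substitute into x ≡ 0 (mod 7): 65·t ≡ 0 − 27 = -27 (mod 7).
    Reduce coefficients mod 7: 2·t ≡ 1 (mod 7).
    The inverse of 2 mod 7 is 4 (since 2·4 = 8 = 1·7 + 1), so t ≡ 4·1 = 4 ≡ 4 (mod 7).
    Then x = 27 + 65·4 = 287, valid modulo lcm(65, 7) = 455: x ≡ 287 (mod 455).
Verify: 287 mod 13 = 1 ✓, 287 mod 5 = 2 ✓, 287 mod 7 = 0 ✓.

x ≡ 287 (mod 455).


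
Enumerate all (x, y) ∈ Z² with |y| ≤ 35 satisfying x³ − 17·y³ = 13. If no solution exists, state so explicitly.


The equation is x³ - 17y³ = 13. For fixed y, x³ = 17·y³ + 13, so a solution requires the RHS to be a perfect cube.
Strategy: iterate y from -35 to 35, compute RHS = 17·y³ + 13, and check whether it is a (positive or negative) perfect cube.
Check small values of y:
  y = 0: RHS = 13 is not a perfect cube.
  y = 1: RHS = 30 is not a perfect cube.
  y = -1: RHS = -4 is not a perfect cube.
  y = 2: RHS = 149 is not a perfect cube.
  y = -2: RHS = -123 is not a perfect cube.
  y = 3: RHS = 472 is not a perfect cube.
  y = -3: RHS = -446 is not a perfect cube.
Continuing the search up to |y| = 35 finds no solutions either.
No (x, y) in the scanned range satisfies the equation.

No integer solutions with |y| ≤ 35.


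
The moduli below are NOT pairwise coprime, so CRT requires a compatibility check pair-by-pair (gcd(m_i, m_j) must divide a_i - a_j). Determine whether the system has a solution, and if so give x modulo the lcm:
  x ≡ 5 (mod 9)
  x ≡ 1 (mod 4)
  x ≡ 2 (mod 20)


Moduli 9, 4, 20 are not pairwise coprime, so CRT works modulo lcm(m_i) when all pairwise compatibility conditions hold.
Pairwise compatibility: gcd(m_i, m_j) must divide a_i - a_j for every pair.
Merge one congruence at a time:
  Start: x ≡ 5 (mod 9).
  Combine with x ≡ 1 (mod 4): gcd(9, 4) = 1; 1 - 5 = -4, which IS divisible by 1, so compatible.
    Write x = 5 + 9·t and substitute into x ≡ 1 (mod 4): 9·t ≡ 1 − 5 = -4 (mod 4).
    Reduce coefficients mod 4: 1·t ≡ 0 (mod 4).
    So t ≡ 0 (mod 4).
    Then x = 5 + 9·0 = 5, valid modulo lcm(9, 4) = 36: x ≡ 5 (mod 36).
  Combine with x ≡ 2 (mod 20): gcd(36, 20) = 4, and 2 - 5 = -3 is NOT divisible by 4.
    ⇒ system is inconsistent (no integer solution).

No solution (the system is inconsistent).


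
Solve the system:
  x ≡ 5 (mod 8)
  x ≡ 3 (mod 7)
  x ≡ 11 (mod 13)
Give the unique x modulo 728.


Moduli 8, 7, 13 are pairwise coprime; by CRT there is a unique solution modulo M = 8 · 7 · 13 = 728.
Solve pairwise, accumulating the modulus:
  Start with x ≡ 5 (mod 8).
  Combine with x ≡ 3 (mod 7): since gcd(8, 7) = 1, we get a unique residue mod 56.
    Write x = 5 + 8·t and substitute into x ≡ 3 (mod 7): 8·t ≡ 3 − 5 = -2 (mod 7).
    Reduce coefficients mod 7: 1·t ≡ 5 (mod 7).
    So t ≡ 5 (mod 7).
    Then x = 5 + 8·5 = 45, valid modulo lcm(8, 7) = 56: x ≡ 45 (mod 56).
  Combine with x ≡ 11 (mod 13): since gcd(56, 13) = 1, we get a unique residue mod 728.
    Write x = 45 + 56·t and substitute into x ≡ 11 (mod 13): 56·t ≡ 11 − 45 = -34 (mod 13).
    Reduce coefficients mod 13: 4·t ≡ 5 (mod 13).
    The inverse of 4 mod 13 is 10 (since 4·10 = 40 = 3·13 + 1), so t ≡ 10·5 = 50 ≡ 11 (mod 13).
    Then x = 45 + 56·11 = 661, valid modulo lcm(56, 13) = 728: x ≡ 661 (mod 728).
Verify: 661 mod 8 = 5 ✓, 661 mod 7 = 3 ✓, 661 mod 13 = 11 ✓.

x ≡ 661 (mod 728).


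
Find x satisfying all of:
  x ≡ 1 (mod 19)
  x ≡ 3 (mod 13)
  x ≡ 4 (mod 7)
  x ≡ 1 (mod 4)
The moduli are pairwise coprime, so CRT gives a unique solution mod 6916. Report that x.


Product of moduli M = 19 · 13 · 7 · 4 = 6916.
Merge one congruence at a time:
  Start: x ≡ 1 (mod 19).
  Combine with x ≡ 3 (mod 13); new modulus lcm = 247.
    Write x = 1 + 19·t and substitute into x ≡ 3 (mod 13): 19·t ≡ 3 − 1 = 2 (mod 13).
    Reduce coefficients mod 13: 6·t ≡ 2 (mod 13).
    The inverse of 6 mod 13 is 11 (since 6·11 = 66 = 5·13 + 1), so t ≡ 11·2 = 22 ≡ 9 (mod 13).
    Then x = 1 + 19·9 = 172, valid modulo lcm(19, 13) = 247: x ≡ 172 (mod 247).
  Combine with x ≡ 4 (mod 7); new modulus lcm = 1729.
    Write x = 172 + 247·t and substitute into x ≡ 4 (mod 7): 247·t ≡ 4 − 172 = -168 (mod 7).
    Reduce coefficients mod 7: 2·t ≡ 0 (mod 7).
    The inverse of 2 mod 7 is 4 (since 2·4 = 8 = 1·7 + 1), so t ≡ 4·0 = 0 ≡ 0 (mod 7).
    Then x = 172 + 247·0 = 172, valid modulo lcm(247, 7) = 1729: x ≡ 172 (mod 1729).
  Combine with x ≡ 1 (mod 4); new modulus lcm = 6916.
    Write x = 172 + 1729·t and substitute into x ≡ 1 (mod 4): 1729·t ≡ 1 − 172 = -171 (mod 4).
    Reduce coefficients mod 4: 1·t ≡ 1 (mod 4).
    So t ≡ 1 (mod 4).
    Then x = 172 + 1729·1 = 1901, valid modulo lcm(1729, 4) = 6916: x ≡ 1901 (mod 6916).
Verify against each original: 1901 mod 19 = 1, 1901 mod 13 = 3, 1901 mod 7 = 4, 1901 mod 4 = 1.

x ≡ 1901 (mod 6916).


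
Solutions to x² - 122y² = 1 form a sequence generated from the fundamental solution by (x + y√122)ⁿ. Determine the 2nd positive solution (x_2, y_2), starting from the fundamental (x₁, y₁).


Step 1: Find the fundamental solution (x₁, y₁) of x² - 122y² = 1.
  Expand √122 as a continued fraction. a₀ = ⌊√122⌋ = 11; iterate m_{k+1} = d_k·a_k − m_k, d_{k+1} = (122 − m_{k+1}²)/d_k, a_{k+1} = ⌊(a₀ + m_{k+1})/d_{k+1}⌋ (starting m₀ = 0, d₀ = 1), with convergents p_k = a_k·p_{k-1} + p_{k-2}, q_k = a_k·q_{k-1} + q_{k-2} (p₋₁ = 1, q₋₁ = 0):
  k = 0: a₀ = 11; p₀/q₀ = 11/1; p₀² − 122·q₀² = 121 − 122 = -1.
  k = 1: m = 11, d = 1, a = ⌊(11 + 11)/1⌋ = 22; p/q = (22·11 + 1)/(22·1 + 0) = 243/22; p² − 122·q² = 59049 − 59048 = 1.
  The first convergent with p² − 122·q² = 1 gives the fundamental solution (x₁, y₁) = (243, 22).
Step 2: Apply the recurrence (x_{n+1}, y_{n+1}) = (x₁x_n + 122y₁y_n, x₁y_n + y₁x_n) repeatedly.
  From (x_1, y_1) = (243, 22): x_2 = 243·243 + 122·22·22 = 118097; y_2 = 243·22 + 22·243 = 10692.
Step 3: Verify x_2² - 122·y_2² = 13946901409 - 13946901408 = 1 (should be 1). ✓

(x_1, y_1) = (243, 22); (x_2, y_2) = (118097, 10692).


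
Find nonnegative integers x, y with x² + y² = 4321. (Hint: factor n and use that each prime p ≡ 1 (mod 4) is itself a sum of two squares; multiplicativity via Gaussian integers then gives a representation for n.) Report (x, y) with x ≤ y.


Step 1: Factor n = 4321 = 29 · 149.
Step 2: Check the mod-4 condition on each prime factor: 29 ≡ 1 (mod 4), exponent 1; 149 ≡ 1 (mod 4), exponent 1.
All primes ≡ 3 (mod 4) appear to even exponent (or don't appear), so by the two-squares theorem n IS expressible as a sum of two squares.
Step 3: Build a representation. Here n = 29 · 149 is a product of primes ≡ 1 (mod 4). Each prime p ≡ 1 (mod 4) is itself a sum of two squares; find a² by testing p − a² for a perfect square:
  29: 29 − 1² = 28, 29 − 2² = 25 = 5² ⇒ 29 = 2² + 5².
  149: 149 − 1² = 148, 149 − 2² = 145, 149 − 3² = 140, 149 − 4² = 133, 149 − 5² = 124, 149 − 6² = 113, 149 − 7² = 100 = 10² ⇒ 149 = 7² + 10².
  Combine using the Brahmagupta–Fibonacci identity (a² + b²)(c² + d²) = (ac − bd)² + (ad + bc)² = (ac + bd)² + (ad − bc)²:
  29 · 149 = 4321: from (2² + 5²)(7² + 10²), take (2·7 − 5·10, 2·10 + 5·7) = (14 − 50, 20 + 35) = (-36, 55); dropping signs (only squares matter) gives (36, 55); check 36² + 55² = 1296 + 3025 = 4321 ✓.
Step 4: Order so x ≤ y and verify: 36² + 55² = 1296 + 3025 = 4321 = n. ✓

n = 4321 = 36² + 55² (one valid representation with x ≤ y).


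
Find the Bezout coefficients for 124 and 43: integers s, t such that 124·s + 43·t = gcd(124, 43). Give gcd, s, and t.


Euclidean algorithm on (124, 43) — divide until remainder is 0:
  124 = 2 · 43 + 38
  43 = 1 · 38 + 5
  38 = 7 · 5 + 3
  5 = 1 · 3 + 2
  3 = 1 · 2 + 1
  2 = 2 · 1 + 0
gcd(124, 43) = 1.
Track Bezout coefficients alongside the remainders: start with r₀ = 124 = a·1 + b·0 (s = 1, t = 0) and r₁ = 43 = a·0 + b·1 (s = 0, t = 1); each new remainder r_{k+1} = r_{k-1} − q_k·r_k inherits s_{k+1} = s_{k-1} − q_k·s_k, t_{k+1} = t_{k-1} − q_k·t_k, so r_k = a·s_k + b·t_k at every step:
  q = 2: r = 38, s = 1 − 2·0 = 1, t = 0 − 2·1 = -2  (check: 124·1 + 43·(-2) = 38)
  q = 1: r = 5, s = 0 − 1·1 = -1, t = 1 − 1·(-2) = 3  (check: 124·(-1) + 43·3 = 5)
  q = 7: r = 3, s = 1 − 7·(-1) = 8, t = -2 − 7·3 = -23  (check: 124·8 + 43·(-23) = 3)
  q = 1: r = 2, s = -1 − 1·8 = -9, t = 3 − 1·(-23) = 26  (check: 124·(-9) + 43·26 = 2)
  q = 1: r = 1, s = 8 − 1·(-9) = 17, t = -23 − 1·26 = -49  (check: 124·17 + 43·(-49) = 1)
The row with r = 1 (the gcd) gives the Bezout coefficients s = 17, t = -49.
Result: 124 · (17) + 43 · (-49) = 1.

gcd(124, 43) = 1; s = 17, t = -49 (check: 124·17 + 43·(-49) = 1).


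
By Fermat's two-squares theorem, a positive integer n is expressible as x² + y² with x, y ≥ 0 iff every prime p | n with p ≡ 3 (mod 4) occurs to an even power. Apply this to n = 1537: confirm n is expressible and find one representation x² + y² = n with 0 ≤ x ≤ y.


Step 1: Factor n = 1537 = 29 · 53.
Step 2: Check the mod-4 condition on each prime factor: 29 ≡ 1 (mod 4), exponent 1; 53 ≡ 1 (mod 4), exponent 1.
All primes ≡ 3 (mod 4) appear to even exponent (or don't appear), so by the two-squares theorem n IS expressible as a sum of two squares.
Step 3: Build a representation. Here n = 29 · 53 is a product of primes ≡ 1 (mod 4). Each prime p ≡ 1 (mod 4) is itself a sum of two squares; find a² by testing p − a² for a perfect square:
  29: 29 − 1² = 28, 29 − 2² = 25 = 5² ⇒ 29 = 2² + 5².
  53: 53 − 1² = 52, 53 − 2² = 49 = 7² ⇒ 53 = 2² + 7².
  Combine using the Brahmagupta–Fibonacci identity (a² + b²)(c² + d²) = (ac − bd)² + (ad + bc)² = (ac + bd)² + (ad − bc)²:
  29 · 53 = 1537: from (2² + 5²)(2² + 7²), take (2·2 − 5·7, 2·7 + 5·2) = (4 − 35, 14 + 10) = (-31, 24); dropping signs (only squares matter) gives (31, 24); check 31² + 24² = 961 + 576 = 1537 ✓.
Step 4: Order so x ≤ y and verify: 24² + 31² = 576 + 961 = 1537 = n. ✓

n = 1537 = 24² + 31² (one valid representation with x ≤ y).


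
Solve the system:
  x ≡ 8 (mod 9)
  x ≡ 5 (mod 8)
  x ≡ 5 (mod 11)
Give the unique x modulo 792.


Moduli 9, 8, 11 are pairwise coprime; by CRT there is a unique solution modulo M = 9 · 8 · 11 = 792.
Solve pairwise, accumulating the modulus:
  Start with x ≡ 8 (mod 9).
  Combine with x ≡ 5 (mod 8): since gcd(9, 8) = 1, we get a unique residue mod 72.
    Write x = 8 + 9·t and substitute into x ≡ 5 (mod 8): 9·t ≡ 5 − 8 = -3 (mod 8).
    Reduce coefficients mod 8: 1·t ≡ 5 (mod 8).
    So t ≡ 5 (mod 8).
    Then x = 8 + 9·5 = 53, valid modulo lcm(9, 8) = 72: x ≡ 53 (mod 72).
  Combine with x ≡ 5 (mod 11): since gcd(72, 11) = 1, we get a unique residue mod 792.
    Write x = 53 + 72·t and substitute into x ≡ 5 (mod 11): 72·t ≡ 5 − 53 = -48 (mod 11).
    Reduce coefficients mod 11: 6·t ≡ 7 (mod 11).
    The inverse of 6 mod 11 is 2 (since 6·2 = 12 = 1·11 + 1), so t ≡ 2·7 = 14 ≡ 3 (mod 11).
    Then x = 53 + 72·3 = 269, valid modulo lcm(72, 11) = 792: x ≡ 269 (mod 792).
Verify: 269 mod 9 = 8 ✓, 269 mod 8 = 5 ✓, 269 mod 11 = 5 ✓.

x ≡ 269 (mod 792).


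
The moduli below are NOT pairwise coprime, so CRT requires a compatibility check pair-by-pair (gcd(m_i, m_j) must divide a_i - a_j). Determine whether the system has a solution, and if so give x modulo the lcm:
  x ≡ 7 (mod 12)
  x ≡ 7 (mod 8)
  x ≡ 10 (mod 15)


Moduli 12, 8, 15 are not pairwise coprime, so CRT works modulo lcm(m_i) when all pairwise compatibility conditions hold.
Pairwise compatibility: gcd(m_i, m_j) must divide a_i - a_j for every pair.
Merge one congruence at a time:
  Start: x ≡ 7 (mod 12).
  Combine with x ≡ 7 (mod 8): gcd(12, 8) = 4; 7 - 7 = 0, which IS divisible by 4, so compatible.
    Write x = 7 + 12·t and substitute into x ≡ 7 (mod 8): 12·t ≡ 7 − 7 = 0 (mod 8).
    Divide the congruence (and modulus) by g = 4: 3·t ≡ 0 (mod 2).
    Reduce coefficients mod 2: 1·t ≡ 0 (mod 2).
    So t ≡ 0 (mod 2).
    Then x = 7 + 12·0 = 7, valid modulo lcm(12, 8) = 24: x ≡ 7 (mod 24).
  Combine with x ≡ 10 (mod 15): gcd(24, 15) = 3; 10 - 7 = 3, which IS divisible by 3, so compatible.
    Write x = 7 + 24·t and substitute into x ≡ 10 (mod 15): 24·t ≡ 10 − 7 = 3 (mod 15).
    Divide the congruence (and modulus) by g = 3: 8·t ≡ 1 (mod 5).
    Reduce coefficients mod 5: 3·t ≡ 1 (mod 5).
    The inverse of 3 mod 5 is 2 (since 3·2 = 6 = 1·5 + 1), so t ≡ 2·1 = 2 ≡ 2 (mod 5).
    Then x = 7 + 24·2 = 55, valid modulo lcm(24, 15) = 120: x ≡ 55 (mod 120).
Verify: 55 mod 12 = 7, 55 mod 8 = 7, 55 mod 15 = 10.

x ≡ 55 (mod 120).


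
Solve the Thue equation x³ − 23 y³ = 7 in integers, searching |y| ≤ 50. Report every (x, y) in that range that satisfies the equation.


The equation is x³ - 23y³ = 7. For fixed y, x³ = 23·y³ + 7, so a solution requires the RHS to be a perfect cube.
Strategy: iterate y from -50 to 50, compute RHS = 23·y³ + 7, and check whether it is a (positive or negative) perfect cube.
Check small values of y:
  y = 0: RHS = 7 is not a perfect cube.
  y = 1: RHS = 30 is not a perfect cube.
  y = -1: RHS = -16 is not a perfect cube.
  y = 2: RHS = 191 is not a perfect cube.
  y = -2: RHS = -177 is not a perfect cube.
  y = 3: RHS = 628 is not a perfect cube.
  y = -3: RHS = -614 is not a perfect cube.
Continuing the search up to |y| = 50 finds no solutions either.
No (x, y) in the scanned range satisfies the equation.

No integer solutions with |y| ≤ 50.


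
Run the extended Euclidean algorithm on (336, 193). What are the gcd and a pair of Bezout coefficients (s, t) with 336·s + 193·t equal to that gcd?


Euclidean algorithm on (336, 193) — divide until remainder is 0:
  336 = 1 · 193 + 143
  193 = 1 · 143 + 50
  143 = 2 · 50 + 43
  50 = 1 · 43 + 7
  43 = 6 · 7 + 1
  7 = 7 · 1 + 0
gcd(336, 193) = 1.
Track Bezout coefficients alongside the remainders: start with r₀ = 336 = a·1 + b·0 (s = 1, t = 0) and r₁ = 193 = a·0 + b·1 (s = 0, t = 1); each new remainder r_{k+1} = r_{k-1} − q_k·r_k inherits s_{k+1} = s_{k-1} − q_k·s_k, t_{k+1} = t_{k-1} − q_k·t_k, so r_k = a·s_k + b·t_k at every step:
  q = 1: r = 143, s = 1 − 1·0 = 1, t = 0 − 1·1 = -1  (check: 336·1 + 193·(-1) = 143)
  q = 1: r = 50, s = 0 − 1·1 = -1, t = 1 − 1·(-1) = 2  (check: 336·(-1) + 193·2 = 50)
  q = 2: r = 43, s = 1 − 2·(-1) = 3, t = -1 − 2·2 = -5  (check: 336·3 + 193·(-5) = 43)
  q = 1: r = 7, s = -1 − 1·3 = -4, t = 2 − 1·(-5) = 7  (check: 336·(-4) + 193·7 = 7)
  q = 6: r = 1, s = 3 − 6·(-4) = 27, t = -5 − 6·7 = -47  (check: 336·27 + 193·(-47) = 1)
The row with r = 1 (the gcd) gives the Bezout coefficients s = 27, t = -47.
Result: 336 · (27) + 193 · (-47) = 1.

gcd(336, 193) = 1; s = 27, t = -47 (check: 336·27 + 193·(-47) = 1).


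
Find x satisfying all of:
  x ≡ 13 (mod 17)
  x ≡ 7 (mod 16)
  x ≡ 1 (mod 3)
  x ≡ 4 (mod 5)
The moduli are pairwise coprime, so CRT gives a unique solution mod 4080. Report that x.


Product of moduli M = 17 · 16 · 3 · 5 = 4080.
Merge one congruence at a time:
  Start: x ≡ 13 (mod 17).
  Combine with x ≡ 7 (mod 16); new modulus lcm = 272.
    Write x = 13 + 17·t and substitute into x ≡ 7 (mod 16): 17·t ≡ 7 − 13 = -6 (mod 16).
    Reduce coefficients mod 16: 1·t ≡ 10 (mod 16).
    So t ≡ 10 (mod 16).
    Then x = 13 + 17·10 = 183, valid modulo lcm(17, 16) = 272: x ≡ 183 (mod 272).
  Combine with x ≡ 1 (mod 3); new modulus lcm = 816.
    Write x = 183 + 272·t and substitute into x ≡ 1 (mod 3): 272·t ≡ 1 − 183 = -182 (mod 3).
    Reduce coefficients mod 3: 2·t ≡ 1 (mod 3).
    The inverse of 2 mod 3 is 2 (since 2·2 = 4 = 1·3 + 1), so t ≡ 2·1 = 2 ≡ 2 (mod 3).
    Then x = 183 + 272·2 = 727, valid modulo lcm(272, 3) = 816: x ≡ 727 (mod 816).
  Combine with x ≡ 4 (mod 5); new modulus lcm = 4080.
    Write x = 727 + 816·t and substitute into x ≡ 4 (mod 5): 816·t ≡ 4 − 727 = -723 (mod 5).
    Reduce coefficients mod 5: 1·t ≡ 2 (mod 5).
    So t ≡ 2 (mod 5).
    Then x = 727 + 816·2 = 2359, valid modulo lcm(816, 5) = 4080: x ≡ 2359 (mod 4080).
Verify against each original: 2359 mod 17 = 13, 2359 mod 16 = 7, 2359 mod 3 = 1, 2359 mod 5 = 4.

x ≡ 2359 (mod 4080).


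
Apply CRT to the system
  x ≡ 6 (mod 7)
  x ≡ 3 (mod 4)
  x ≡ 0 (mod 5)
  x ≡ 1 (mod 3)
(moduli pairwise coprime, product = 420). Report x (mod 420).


Product of moduli M = 7 · 4 · 5 · 3 = 420.
Merge one congruence at a time:
  Start: x ≡ 6 (mod 7).
  Combine with x ≡ 3 (mod 4); new modulus lcm = 28.
    Write x = 6 + 7·t and substitute into x ≡ 3 (mod 4): 7·t ≡ 3 − 6 = -3 (mod 4).
    Reduce coefficients mod 4: 3·t ≡ 1 (mod 4).
    The inverse of 3 mod 4 is 3 (since 3·3 = 9 = 2·4 + 1), so t ≡ 3·1 = 3 ≡ 3 (mod 4).
    Then x = 6 + 7·3 = 27, valid modulo lcm(7, 4) = 28: x ≡ 27 (mod 28).
  Combine with x ≡ 0 (mod 5); new modulus lcm = 140.
    Write x = 27 + 28·t and substitute into x ≡ 0 (mod 5): 28·t ≡ 0 − 27 = -27 (mod 5).
    Reduce coefficients mod 5: 3·t ≡ 3 (mod 5).
    The inverse of 3 mod 5 is 2 (since 3·2 = 6 = 1·5 + 1), so t ≡ 2·3 = 6 ≡ 1 (mod 5).
    Then x = 27 + 28·1 = 55, valid modulo lcm(28, 5) = 140: x ≡ 55 (mod 140).
  Combine with x ≡ 1 (mod 3); new modulus lcm = 420.
    Write x = 55 + 140·t and substitute into x ≡ 1 (mod 3): 140·t ≡ 1 − 55 = -54 (mod 3).
    Reduce coefficients mod 3: 2·t ≡ 0 (mod 3).
    The inverse of 2 mod 3 is 2 (since 2·2 = 4 = 1·3 + 1), so t ≡ 2·0 = 0 ≡ 0 (mod 3).
    Then x = 55 + 140·0 = 55, valid modulo lcm(140, 3) = 420: x ≡ 55 (mod 420).
Verify against each original: 55 mod 7 = 6, 55 mod 4 = 3, 55 mod 5 = 0, 55 mod 3 = 1.

x ≡ 55 (mod 420).


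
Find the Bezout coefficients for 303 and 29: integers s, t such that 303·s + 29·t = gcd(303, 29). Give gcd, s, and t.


Euclidean algorithm on (303, 29) — divide until remainder is 0:
  303 = 10 · 29 + 13
  29 = 2 · 13 + 3
  13 = 4 · 3 + 1
  3 = 3 · 1 + 0
gcd(303, 29) = 1.
Track Bezout coefficients alongside the remainders: start with r₀ = 303 = a·1 + b·0 (s = 1, t = 0) and r₁ = 29 = a·0 + b·1 (s = 0, t = 1); each new remainder r_{k+1} = r_{k-1} − q_k·r_k inherits s_{k+1} = s_{k-1} − q_k·s_k, t_{k+1} = t_{k-1} − q_k·t_k, so r_k = a·s_k + b·t_k at every step:
  q = 10: r = 13, s = 1 − 10·0 = 1, t = 0 − 10·1 = -10  (check: 303·1 + 29·(-10) = 13)
  q = 2: r = 3, s = 0 − 2·1 = -2, t = 1 − 2·(-10) = 21  (check: 303·(-2) + 29·21 = 3)
  q = 4: r = 1, s = 1 − 4·(-2) = 9, t = -10 − 4·21 = -94  (check: 303·9 + 29·(-94) = 1)
The row with r = 1 (the gcd) gives the Bezout coefficients s = 9, t = -94.
Result: 303 · (9) + 29 · (-94) = 1.

gcd(303, 29) = 1; s = 9, t = -94 (check: 303·9 + 29·(-94) = 1).


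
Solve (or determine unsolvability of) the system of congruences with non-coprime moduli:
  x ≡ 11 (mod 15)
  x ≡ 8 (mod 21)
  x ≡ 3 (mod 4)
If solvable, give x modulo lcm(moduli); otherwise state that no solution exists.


Moduli 15, 21, 4 are not pairwise coprime, so CRT works modulo lcm(m_i) when all pairwise compatibility conditions hold.
Pairwise compatibility: gcd(m_i, m_j) must divide a_i - a_j for every pair.
Merge one congruence at a time:
  Start: x ≡ 11 (mod 15).
  Combine with x ≡ 8 (mod 21): gcd(15, 21) = 3; 8 - 11 = -3, which IS divisible by 3, so compatible.
    Write x = 11 + 15·t and substitute into x ≡ 8 (mod 21): 15·t ≡ 8 − 11 = -3 (mod 21).
    Divide the congruence (and modulus) by g = 3: 5·t ≡ -1 (mod 7).
    Reduce coefficients mod 7: 5·t ≡ 6 (mod 7).
    The inverse of 5 mod 7 is 3 (since 5·3 = 15 = 2·7 + 1), so t ≡ 3·6 = 18 ≡ 4 (mod 7).
    Then x = 11 + 15·4 = 71, valid modulo lcm(15, 21) = 105: x ≡ 71 (mod 105).
  Combine with x ≡ 3 (mod 4): gcd(105, 4) = 1; 3 - 71 = -68, which IS divisible by 1, so compatible.
    Write x = 71 + 105·t and substitute into x ≡ 3 (mod 4): 105·t ≡ 3 − 71 = -68 (mod 4).
    Reduce coefficients mod 4: 1·t ≡ 0 (mod 4).
    So t ≡ 0 (mod 4).
    Then x = 71 + 105·0 = 71, valid modulo lcm(105, 4) = 420: x ≡ 71 (mod 420).
Verify: 71 mod 15 = 11, 71 mod 21 = 8, 71 mod 4 = 3.

x ≡ 71 (mod 420).


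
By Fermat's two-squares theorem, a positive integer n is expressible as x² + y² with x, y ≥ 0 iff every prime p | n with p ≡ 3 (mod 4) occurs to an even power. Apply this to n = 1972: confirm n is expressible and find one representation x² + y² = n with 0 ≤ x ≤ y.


Step 1: Factor n = 1972 = 2^2 · 17 · 29.
Step 2: Check the mod-4 condition on each prime factor: 2 = 2 (special); 17 ≡ 1 (mod 4), exponent 1; 29 ≡ 1 (mod 4), exponent 1.
All primes ≡ 3 (mod 4) appear to even exponent (or don't appear), so by the two-squares theorem n IS expressible as a sum of two squares.
Step 3: Build a representation. Group n = k² · m with k = 2 and m = 17 · 29 = 493 (a product of primes ≡ 1 (mod 4)); a representation of m scales to one of n via (k·x)² + (k·y)² = k²(x² + y²). Each prime p ≡ 1 (mod 4) is itself a sum of two squares; find a² by testing p − a² for a perfect square:
  17: 17 − 1² = 16 = 4² ⇒ 17 = 1² + 4².
  29: 29 − 1² = 28, 29 − 2² = 25 = 5² ⇒ 29 = 2² + 5².
  Combine using the Brahmagupta–Fibonacci identity (a² + b²)(c² + d²) = (ac − bd)² + (ad + bc)² = (ac + bd)² + (ad − bc)²:
  17 · 29 = 493: from (1² + 4²)(2² + 5²), take (1·2 − 4·5, 1·5 + 4·2) = (2 − 20, 5 + 8) = (-18, 13); dropping signs (only squares matter) gives (18, 13); check 18² + 13² = 324 + 169 = 493 ✓.
  Scale by k = 2: (2·18, 2·13) = (36, 26).
Step 4: Order so x ≤ y and verify: 26² + 36² = 676 + 1296 = 1972 = n. ✓

n = 1972 = 26² + 36² (one valid representation with x ≤ y).


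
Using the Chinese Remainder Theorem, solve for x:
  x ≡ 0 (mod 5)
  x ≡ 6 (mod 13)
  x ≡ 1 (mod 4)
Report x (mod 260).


Moduli 5, 13, 4 are pairwise coprime; by CRT there is a unique solution modulo M = 5 · 13 · 4 = 260.
Solve pairwise, accumulating the modulus:
  Start with x ≡ 0 (mod 5).
  Combine with x ≡ 6 (mod 13): since gcd(5, 13) = 1, we get a unique residue mod 65.
    Write x = 0 + 5·t and substitute into x ≡ 6 (mod 13): 5·t ≡ 6 − 0 = 6 (mod 13).
    The inverse of 5 mod 13 is 8 (since 5·8 = 40 = 3·13 + 1), so t ≡ 8·6 = 48 ≡ 9 (mod 13).
    Then x = 0 + 5·9 = 45, valid modulo lcm(5, 13) = 65: x ≡ 45 (mod 65).
  Combine with x ≡ 1 (mod 4): since gcd(65, 4) = 1, we get a unique residue mod 260.
    Write x = 45 + 65·t and substitute into x ≡ 1 (mod 4): 65·t ≡ 1 − 45 = -44 (mod 4).
    Reduce coefficients mod 4: 1·t ≡ 0 (mod 4).
    So t ≡ 0 (mod 4).
    Then x = 45 + 65·0 = 45, valid modulo lcm(65, 4) = 260: x ≡ 45 (mod 260).
Verify: 45 mod 5 = 0 ✓, 45 mod 13 = 6 ✓, 45 mod 4 = 1 ✓.

x ≡ 45 (mod 260).


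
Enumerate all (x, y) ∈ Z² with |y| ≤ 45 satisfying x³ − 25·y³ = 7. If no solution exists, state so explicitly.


The equation is x³ - 25y³ = 7. For fixed y, x³ = 25·y³ + 7, so a solution requires the RHS to be a perfect cube.
Strategy: iterate y from -45 to 45, compute RHS = 25·y³ + 7, and check whether it is a (positive or negative) perfect cube.
Check small values of y:
  y = 0: RHS = 7 is not a perfect cube.
  y = 1: RHS = 32 is not a perfect cube.
  y = -1: RHS = -18 is not a perfect cube.
  y = 2: RHS = 207 is not a perfect cube.
  y = -2: RHS = -193 is not a perfect cube.
  y = 3: RHS = 682 is not a perfect cube.
  y = -3: RHS = -668 is not a perfect cube.
Continuing the search up to |y| = 45 finds no solutions either.
No (x, y) in the scanned range satisfies the equation.

No integer solutions with |y| ≤ 45.


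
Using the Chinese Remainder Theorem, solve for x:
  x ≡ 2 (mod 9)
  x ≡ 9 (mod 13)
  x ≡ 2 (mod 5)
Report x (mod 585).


Moduli 9, 13, 5 are pairwise coprime; by CRT there is a unique solution modulo M = 9 · 13 · 5 = 585.
Solve pairwise, accumulating the modulus:
  Start with x ≡ 2 (mod 9).
  Combine with x ≡ 9 (mod 13): since gcd(9, 13) = 1, we get a unique residue mod 117.
    Write x = 2 + 9·t and substitute into x ≡ 9 (mod 13): 9·t ≡ 9 − 2 = 7 (mod 13).
    The inverse of 9 mod 13 is 3 (since 9·3 = 27 = 2·13 + 1), so t ≡ 3·7 = 21 ≡ 8 (mod 13).
    Then x = 2 + 9·8 = 74, valid modulo lcm(9, 13) = 117: x ≡ 74 (mod 117).
  Combine with x ≡ 2 (mod 5): since gcd(117, 5) = 1, we get a unique residue mod 585.
    Write x = 74 + 117·t and substitute into x ≡ 2 (mod 5): 117·t ≡ 2 − 74 = -72 (mod 5).
    Reduce coefficients mod 5: 2·t ≡ 3 (mod 5).
    The inverse of 2 mod 5 is 3 (since 2·3 = 6 = 1·5 + 1), so t ≡ 3·3 = 9 ≡ 4 (mod 5).
    Then x = 74 + 117·4 = 542, valid modulo lcm(117, 5) = 585: x ≡ 542 (mod 585).
Verify: 542 mod 9 = 2 ✓, 542 mod 13 = 9 ✓, 542 mod 5 = 2 ✓.

x ≡ 542 (mod 585).


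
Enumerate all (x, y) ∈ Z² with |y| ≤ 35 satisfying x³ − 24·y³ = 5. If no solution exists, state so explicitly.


The equation is x³ - 24y³ = 5. For fixed y, x³ = 24·y³ + 5, so a solution requires the RHS to be a perfect cube.
Strategy: iterate y from -35 to 35, compute RHS = 24·y³ + 5, and check whether it is a (positive or negative) perfect cube.
Check small values of y:
  y = 0: RHS = 5 is not a perfect cube.
  y = 1: RHS = 29 is not a perfect cube.
  y = -1: RHS = -19 is not a perfect cube.
  y = 2: RHS = 197 is not a perfect cube.
  y = -2: RHS = -187 is not a perfect cube.
  y = 3: RHS = 653 is not a perfect cube.
  y = -3: RHS = -643 is not a perfect cube.
Continuing the search up to |y| = 35 finds no solutions either.
No (x, y) in the scanned range satisfies the equation.

No integer solutions with |y| ≤ 35.


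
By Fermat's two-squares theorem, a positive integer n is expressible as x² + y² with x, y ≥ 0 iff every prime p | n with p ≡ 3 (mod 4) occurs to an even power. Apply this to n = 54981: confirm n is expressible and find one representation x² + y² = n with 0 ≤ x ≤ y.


Step 1: Factor n = 54981 = 3^2 · 41 · 149.
Step 2: Check the mod-4 condition on each prime factor: 3 ≡ 3 (mod 4), exponent 2 (must be even); 41 ≡ 1 (mod 4), exponent 1; 149 ≡ 1 (mod 4), exponent 1.
All primes ≡ 3 (mod 4) appear to even exponent (or don't appear), so by the two-squares theorem n IS expressible as a sum of two squares.
Step 3: Build a representation. Group n = k² · m with k = 3 and m = 41 · 149 = 6109 (a product of primes ≡ 1 (mod 4)); a representation of m scales to one of n via (k·x)² + (k·y)² = k²(x² + y²). Each prime p ≡ 1 (mod 4) is itself a sum of two squares; find a² by testing p − a² for a perfect square:
  41: 41 − 1² = 40, 41 − 2² = 37, 41 − 3² = 32, 41 − 4² = 25 = 5² ⇒ 41 = 4² + 5².
  149: 149 − 1² = 148, 149 − 2² = 145, 149 − 3² = 140, 149 − 4² = 133, 149 − 5² = 124, 149 − 6² = 113, 149 − 7² = 100 = 10² ⇒ 149 = 7² + 10².
  Combine using the Brahmagupta–Fibonacci identity (a² + b²)(c² + d²) = (ac − bd)² + (ad + bc)² = (ac + bd)² + (ad − bc)²:
  41 · 149 = 6109: from (4² + 5²)(7² + 10²), take (4·7 − 5·10, 4·10 + 5·7) = (28 − 50, 40 + 35) = (-22, 75); dropping signs (only squares matter) gives (22, 75); check 22² + 75² = 484 + 5625 = 6109 ✓.
  Scale by k = 3: (3·22, 3·75) = (66, 225).
Step 4: Order so x ≤ y and verify: 66² + 225² = 4356 + 50625 = 54981 = n. ✓

n = 54981 = 66² + 225² (one valid representation with x ≤ y).
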